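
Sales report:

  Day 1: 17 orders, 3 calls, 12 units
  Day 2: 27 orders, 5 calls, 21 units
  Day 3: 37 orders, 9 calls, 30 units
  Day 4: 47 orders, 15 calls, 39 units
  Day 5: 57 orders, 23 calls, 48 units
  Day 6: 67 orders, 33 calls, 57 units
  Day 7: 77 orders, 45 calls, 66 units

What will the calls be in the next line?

Calls: differences are 2, 4, 6, … (increasing by 2 each time), so 3, 5, 9, 15, 23, 33, 45 → 59.

59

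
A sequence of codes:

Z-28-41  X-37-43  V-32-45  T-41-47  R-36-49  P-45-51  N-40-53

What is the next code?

Letter: letters move back 2 places in the alphabet; Z, X, V, T, R, P, N → L.
Second component: alternating steps +9, −5, +9, −5, …; 28, 37, 32, 41, 36, 45, 40 → 49.
Third component: +2 each step; 41, 43, 45, 47, 49, 51, 53 → 55.
Combining the parts gives L-49-55.

L-49-55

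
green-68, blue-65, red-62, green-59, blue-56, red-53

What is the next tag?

Colour — repeats green → blue → red: green, blue, red, green, blue, red → green.
Second component: −3 each step; 68, 65, 62, 59, 56, 53 → 50.
So the next tag is green-50.

green-50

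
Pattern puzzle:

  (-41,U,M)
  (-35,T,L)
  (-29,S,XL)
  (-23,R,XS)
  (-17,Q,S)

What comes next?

First part: +6 each step; -41, -35, -29, -23, -17 → -11.
Letter: letters move back 1 place in the alphabet; U, T, S, R, Q → P.
Size: M, L, XL, XS, S → M (runs through clothing sizes XS→XL).
Putting it together: (-11,P,M).

(-11,P,M)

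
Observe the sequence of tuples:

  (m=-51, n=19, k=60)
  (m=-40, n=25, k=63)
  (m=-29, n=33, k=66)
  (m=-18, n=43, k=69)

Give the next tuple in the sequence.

M: -51, -40, -29, -18 → -7 (+11 each step).
N: differences are 6, 8, 10, … (increasing by 2 each time), so 19, 25, 33, 43 → 55.
K — +3 each step: 60, 63, 66, 69 → 72.
So the next tuple is (m=-7, n=55, k=72).

(m=-7, n=55, k=72)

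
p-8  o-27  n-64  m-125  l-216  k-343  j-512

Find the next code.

For the letter, letters move back 1 place in the alphabet: p, o, n, m, l, k, j → i.
Second component: 8, 27, 64, 125, 216, 343, 512 → 729 (perfect cubes: 2³, 3³, 4³, …).
Putting it together: i-729.

i-729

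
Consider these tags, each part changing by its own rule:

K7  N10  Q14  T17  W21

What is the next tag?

Z24

Letter — letters move forward 3 places in the alphabet: K, N, Q, T, W → Z.
Second component — alternating steps +3, +4, +3, +4, …: 7, 10, 14, 17, 21 → 24.
Combining the parts gives Z24.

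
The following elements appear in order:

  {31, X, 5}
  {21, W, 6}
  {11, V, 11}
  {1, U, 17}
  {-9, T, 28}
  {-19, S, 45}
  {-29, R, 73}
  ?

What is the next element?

First entry: 31, 21, 11, 1, -9, -19, -29 → -39 (−10 each step).
Letter: X, W, V, U, T, S, R → Q (letters move back 1 place in the alphabet).
Third entry: each term is the sum of the two before it, so 5, 6, 11, 17, 28, 45, 73 → 118.
So the next element is {-39, Q, 118}.

{-39, Q, 118}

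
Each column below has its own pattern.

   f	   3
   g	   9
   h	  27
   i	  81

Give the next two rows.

j  243; k  729

Letter: letters move forward 1 place in the alphabet; f, g, h, i → j → k.
For the second component, ×3 each step: 3, 9, 27, 81 → 243 → 729.
Putting the parts together: j  243 and then k  729.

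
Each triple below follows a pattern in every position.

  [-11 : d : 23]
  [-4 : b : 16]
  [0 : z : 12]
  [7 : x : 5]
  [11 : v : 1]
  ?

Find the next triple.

First part: -11, -4, 0, 7, 11 → 18 (alternating steps +7, +4, +7, +4, …).
Letter: letters move back 2 places in the alphabet, wrapping A→Z; d, b, z, x, v → t.
Third part: together with the first part always sums to 12, so 23, 16, 12, 5, 1 → -6.
So the next triple is [18 : t : -6].

[18 : t : -6]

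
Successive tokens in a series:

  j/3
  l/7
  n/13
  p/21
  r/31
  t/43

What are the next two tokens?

v/57, x/73

Letter: letters move forward 2 places in the alphabet; j, l, n, p, r, t → v → x.
Second component goes 3, 7, 13, 21, 31, 43 → 57 → 73 (differences are 4, 6, 8, … (increasing by 2 each time)).
So the next two tokens are v/57 and x/73.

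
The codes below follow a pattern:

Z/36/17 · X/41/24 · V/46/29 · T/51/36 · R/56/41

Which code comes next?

For the letter, letters move back 2 places in the alphabet: Z, X, V, T, R → P.
Second component — +5 each step: 36, 41, 46, 51, 56 → 61.
For the third component, alternating steps +7, +5, +7, +5, …: 17, 24, 29, 36, 41 → 48.
Putting it together: P/61/48.

P/61/48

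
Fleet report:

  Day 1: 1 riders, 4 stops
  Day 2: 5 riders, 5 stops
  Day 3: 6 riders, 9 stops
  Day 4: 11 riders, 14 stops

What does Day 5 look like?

Riders goes 1, 5, 6, 11 → 17 (each term is the sum of the two before it).
Stops: 4, 5, 9, 14 → 23 (each term is the sum of the two before it).
Putting it together: 17 riders, 23 stops.

17 riders, 23 stops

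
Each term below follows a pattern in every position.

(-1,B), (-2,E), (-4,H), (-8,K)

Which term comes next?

(-16,N)

First coordinate: ×2 each step; -1, -2, -4, -8 → -16.
Letter goes B, E, H, K → N (letters move forward 3 places in the alphabet).
Putting it together: (-16,N).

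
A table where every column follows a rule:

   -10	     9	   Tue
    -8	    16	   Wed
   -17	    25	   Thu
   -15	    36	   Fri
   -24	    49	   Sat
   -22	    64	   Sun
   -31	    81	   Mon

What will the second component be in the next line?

100

First component: alternating steps +2, −9, +2, −9, …; -10, -8, -17, -15, -24, -22, -31 → -29.
For the second component, perfect squares: 3², 4², 5², …: 9, 16, 25, 36, 49, 64, 81 → 100.
Day: runs through the weekdays Mon→Sun, so Tue, Wed, Thu, Fri, Sat, Sun, Mon → Tue.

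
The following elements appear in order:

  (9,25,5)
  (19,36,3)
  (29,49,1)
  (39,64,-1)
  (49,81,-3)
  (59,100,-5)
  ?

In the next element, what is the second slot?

Second slot: 25, 36, 49, 64, 81, 100 → 121 (perfect squares: 5², 6², 7², …).

121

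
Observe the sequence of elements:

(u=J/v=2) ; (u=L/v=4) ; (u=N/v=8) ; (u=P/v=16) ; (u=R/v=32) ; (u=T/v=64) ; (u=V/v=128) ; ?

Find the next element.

(u=X/v=256)

For the u, letters move forward 2 places in the alphabet: J, L, N, P, R, T, V → X.
For the v, ×2 each step: 2, 4, 8, 16, 32, 64, 128 → 256.
Combining the parts gives (u=X/v=256).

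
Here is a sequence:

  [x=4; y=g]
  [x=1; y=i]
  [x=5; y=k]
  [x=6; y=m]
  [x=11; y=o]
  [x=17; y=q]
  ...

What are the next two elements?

X: 4, 1, 5, 6, 11, 17 → 28 → 45 (each term is the sum of the two before it).
Y: letters move forward 2 places in the alphabet, so g, i, k, m, o, q → s → u.
Putting the parts together: [x=28; y=s] and then [x=45; y=u].

[x=28; y=s], [x=45; y=u]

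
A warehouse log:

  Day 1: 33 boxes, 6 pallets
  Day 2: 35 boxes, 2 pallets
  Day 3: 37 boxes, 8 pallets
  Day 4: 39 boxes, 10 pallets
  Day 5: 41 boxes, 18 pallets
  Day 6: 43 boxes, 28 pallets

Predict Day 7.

Boxes: 33, 35, 37, 39, 41, 43 → 45 (+2 each step).
Pallets: each term is the sum of the two before it, so 6, 2, 8, 10, 18, 28 → 46.
Combining the parts gives 45 boxes, 46 pallets.

45 boxes, 46 pallets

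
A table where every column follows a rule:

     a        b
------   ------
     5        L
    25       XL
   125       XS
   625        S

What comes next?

For the column a, ×5 each step: 5, 25, 125, 625 → 3125.
Column b — runs through clothing sizes XS→XL: L, XL, XS, S → M.
Combining the parts gives 3125  M.

3125  M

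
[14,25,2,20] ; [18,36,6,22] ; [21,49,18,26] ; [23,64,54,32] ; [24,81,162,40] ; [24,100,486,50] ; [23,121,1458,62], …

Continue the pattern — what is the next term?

[21,144,4374,76]

First value: 14, 18, 21, 23, 24, 24, 23 → 21 (differences are 4, 3, 2, … (decreasing by 1 each time)).
Second value goes 25, 36, 49, 64, 81, 100, 121 → 144 (perfect squares: 5², 6², 7², …).
For the third value, ×3 each step: 2, 6, 18, 54, 162, 486, 1458 → 4374.
For the fourth value, differences are 2, 4, 6, … (increasing by 2 each time): 20, 22, 26, 32, 40, 50, 62 → 76.
Putting it together: [21,144,4374,76].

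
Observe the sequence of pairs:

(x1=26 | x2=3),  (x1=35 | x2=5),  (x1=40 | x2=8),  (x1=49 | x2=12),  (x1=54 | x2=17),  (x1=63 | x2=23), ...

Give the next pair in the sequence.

X1 — alternating steps +9, +5, +9, +5, …: 26, 35, 40, 49, 54, 63 → 68.
For the x2, differences are 2, 3, 4, … (increasing by 1 each time): 3, 5, 8, 12, 17, 23 → 30.
So the next pair is (x1=68 | x2=30).

(x1=68 | x2=30)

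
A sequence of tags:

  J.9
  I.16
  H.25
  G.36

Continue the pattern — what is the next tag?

F.49

Letter: J, I, H, G → F (letters move back 1 place in the alphabet).
Second component goes 9, 16, 25, 36 → 49 (perfect squares: 3², 4², 5², …).
Combining the parts gives F.49.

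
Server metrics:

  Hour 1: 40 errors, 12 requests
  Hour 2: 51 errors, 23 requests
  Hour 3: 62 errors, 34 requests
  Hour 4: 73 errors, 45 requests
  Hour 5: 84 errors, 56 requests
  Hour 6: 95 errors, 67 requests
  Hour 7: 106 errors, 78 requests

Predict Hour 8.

Errors: +11 each step, so 40, 51, 62, 73, 84, 95, 106 → 117.
Requests — +11 each step: 12, 23, 34, 45, 56, 67, 78 → 89.
So the next line is 117 errors, 89 requests.

117 errors, 89 requests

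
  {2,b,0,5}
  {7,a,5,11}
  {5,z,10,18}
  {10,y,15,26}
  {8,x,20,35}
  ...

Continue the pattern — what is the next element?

{13,w,25,45}

First part: alternating steps +5, −2, +5, −2, …, so 2, 7, 5, 10, 8 → 13.
Letter: letters move back 1 place in the alphabet, wrapping A→Z, so b, a, z, y, x → w.
Third part: +5 each step, so 0, 5, 10, 15, 20 → 25.
Fourth part goes 5, 11, 18, 26, 35 → 45 (differences are 6, 7, 8, … (increasing by 1 each time)).
So the next element is {13,w,25,45}.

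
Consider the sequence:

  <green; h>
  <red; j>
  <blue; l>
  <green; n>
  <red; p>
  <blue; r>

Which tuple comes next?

For the colour, repeats green → red → blue: green, red, blue, green, red, blue → green.
Letter goes h, j, l, n, p, r → t (letters move forward 2 places in the alphabet).
So the next tuple is <green; t>.

<green; t>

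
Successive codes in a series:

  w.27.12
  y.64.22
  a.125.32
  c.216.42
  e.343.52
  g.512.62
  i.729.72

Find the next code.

For the letter, letters move forward 2 places in the alphabet, wrapping Z→A: w, y, a, c, e, g, i → k.
Second component: perfect cubes: 3³, 4³, 5³, …, so 27, 64, 125, 216, 343, 512, 729 → 1000.
Third component: +10 each step, so 12, 22, 32, 42, 52, 62, 72 → 82.
Combining the parts gives k.1000.82.

k.1000.82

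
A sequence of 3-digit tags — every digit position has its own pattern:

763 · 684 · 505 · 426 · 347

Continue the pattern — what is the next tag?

First digit — −1 each step, mod 10: 7, 6, 5, 4, 3 → 2.
Second digit: +2 each step, mod 10; 6, 8, 0, 2, 4 → 6.
Third digit — +1 each step, mod 10: 3, 4, 5, 6, 7 → 8.
Putting it together: 268.

268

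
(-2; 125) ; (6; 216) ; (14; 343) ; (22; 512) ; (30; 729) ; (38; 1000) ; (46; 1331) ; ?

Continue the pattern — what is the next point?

(54; 1728)

First component: +8 each step; -2, 6, 14, 22, 30, 38, 46 → 54.
Second component — perfect cubes: 5³, 6³, 7³, …: 125, 216, 343, 512, 729, 1000, 1331 → 1728.
So the next point is (54; 1728).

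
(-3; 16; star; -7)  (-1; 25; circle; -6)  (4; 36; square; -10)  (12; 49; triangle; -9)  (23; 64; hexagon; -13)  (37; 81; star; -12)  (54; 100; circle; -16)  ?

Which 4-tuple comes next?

(74; 121; square; -15)

First part: differences are 2, 5, 8, … (increasing by 3 each time), so -3, -1, 4, 12, 23, 37, 54 → 74.
Second part goes 16, 25, 36, 49, 64, 81, 100 → 121 (perfect squares: 4², 5², 6², …).
Shape — repeats star → circle → square → triangle → hexagon: star, circle, square, triangle, hexagon, star, circle → square.
For the fourth part, alternating steps +1, −4, +1, −4, …: -7, -6, -10, -9, -13, -12, -16 → -15.
So the next 4-tuple is (74; 121; square; -15).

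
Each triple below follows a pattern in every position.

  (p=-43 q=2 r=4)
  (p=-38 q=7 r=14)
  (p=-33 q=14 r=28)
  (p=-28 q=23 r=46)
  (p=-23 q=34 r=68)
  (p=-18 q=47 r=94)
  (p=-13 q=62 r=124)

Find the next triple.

P goes -43, -38, -33, -28, -23, -18, -13 → -8 (+5 each step).
Q — differences are 5, 7, 9, … (increasing by 2 each time): 2, 7, 14, 23, 34, 47, 62 → 79.
R: 4, 14, 28, 46, 68, 94, 124 → 158 (always 2 × the q).
Putting it together: (p=-8 q=79 r=158).

(p=-8 q=79 r=158)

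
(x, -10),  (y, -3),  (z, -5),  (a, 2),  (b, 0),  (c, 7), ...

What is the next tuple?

Letter: x, y, z, a, b, c → d (letters move forward 1 place in the alphabet, wrapping Z→A).
Second coordinate goes -10, -3, -5, 2, 0, 7 → 5 (alternating steps +7, −2, +7, −2, …).
Combining the parts gives (d, 5).

(d, 5)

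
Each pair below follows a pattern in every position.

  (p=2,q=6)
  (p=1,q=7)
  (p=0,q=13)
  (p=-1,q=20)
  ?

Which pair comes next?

P: −1 each step; 2, 1, 0, -1 → -2.
Q: each term is the sum of the two before it; 6, 7, 13, 20 → 33.
Combining the parts gives (p=-2,q=33).

(p=-2,q=33)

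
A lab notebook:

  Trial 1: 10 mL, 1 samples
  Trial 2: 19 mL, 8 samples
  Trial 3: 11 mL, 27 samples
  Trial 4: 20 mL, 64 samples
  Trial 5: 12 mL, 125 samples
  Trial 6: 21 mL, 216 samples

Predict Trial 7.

ML: alternating steps +9, −8, +9, −8, …, so 10, 19, 11, 20, 12, 21 → 13.
Samples: perfect cubes: 1³, 2³, 3³, …; 1, 8, 27, 64, 125, 216 → 343.
Combining the parts gives 13 mL, 343 samples.

13 mL, 343 samples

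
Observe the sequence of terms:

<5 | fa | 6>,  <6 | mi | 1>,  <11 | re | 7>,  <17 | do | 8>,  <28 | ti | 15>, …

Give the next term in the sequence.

<45 | la | 23>

First slot — each term is the sum of the two before it: 5, 6, 11, 17, 28 → 45.
Note: runs backward through the solfège scale do→ti; fa, mi, re, do, ti → la.
Third slot — each term is the sum of the two before it: 6, 1, 7, 8, 15 → 23.
Combining the parts gives <45 | la | 23>.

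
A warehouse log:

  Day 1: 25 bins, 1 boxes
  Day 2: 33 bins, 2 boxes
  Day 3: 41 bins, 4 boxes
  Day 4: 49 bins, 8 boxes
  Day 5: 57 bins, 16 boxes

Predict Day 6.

65 bins, 32 boxes

Bins — +8 each step: 25, 33, 41, 49, 57 → 65.
Boxes goes 1, 2, 4, 8, 16 → 32 (×2 each step).
Putting it together: 65 bins, 32 boxes.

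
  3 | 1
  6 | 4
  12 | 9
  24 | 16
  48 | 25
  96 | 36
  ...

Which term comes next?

192 | 49

First coordinate: ×2 each step, so 3, 6, 12, 24, 48, 96 → 192.
Second coordinate goes 1, 4, 9, 16, 25, 36 → 49 (perfect squares: 1², 2², 3², …).
Putting it together: 192 | 49.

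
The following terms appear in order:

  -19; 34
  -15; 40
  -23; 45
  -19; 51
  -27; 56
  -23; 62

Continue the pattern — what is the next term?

First entry goes -19, -15, -23, -19, -27, -23 → -31 (alternating steps +4, −8, +4, −8, …).
Second entry — alternating steps +6, +5, +6, +5, …: 34, 40, 45, 51, 56, 62 → 67.
Putting it together: -31; 67.

-31; 67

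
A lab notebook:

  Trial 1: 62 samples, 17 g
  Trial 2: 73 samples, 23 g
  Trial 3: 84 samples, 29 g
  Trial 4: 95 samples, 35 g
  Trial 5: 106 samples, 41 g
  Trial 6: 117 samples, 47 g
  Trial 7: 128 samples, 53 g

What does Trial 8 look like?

139 samples, 59 g

Samples goes 62, 73, 84, 95, 106, 117, 128 → 139 (+11 each step).
G goes 17, 23, 29, 35, 41, 47, 53 → 59 (+6 each step).
Putting it together: 139 samples, 59 g.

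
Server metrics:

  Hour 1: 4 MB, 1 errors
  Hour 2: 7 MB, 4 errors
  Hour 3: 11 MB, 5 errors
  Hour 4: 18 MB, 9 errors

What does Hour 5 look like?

MB: each term is the sum of the two before it; 4, 7, 11, 18 → 29.
Errors: each term is the sum of the two before it; 1, 4, 5, 9 → 14.
Combining the parts gives 29 MB, 14 errors.

29 MB, 14 errors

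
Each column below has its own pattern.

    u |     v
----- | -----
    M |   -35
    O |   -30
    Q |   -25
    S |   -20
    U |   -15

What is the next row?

W  -10

Column u goes M, O, Q, S, U → W (letters move forward 2 places in the alphabet).
For the column v, +5 each step: -35, -30, -25, -20, -15 → -10.
So the next row is W  -10.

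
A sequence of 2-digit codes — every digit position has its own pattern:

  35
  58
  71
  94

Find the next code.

17

First digit goes 3, 5, 7, 9 → 1 (+2 each step, mod 10).
For the second digit, +3 each step, mod 10: 5, 8, 1, 4 → 7.
Putting it together: 17.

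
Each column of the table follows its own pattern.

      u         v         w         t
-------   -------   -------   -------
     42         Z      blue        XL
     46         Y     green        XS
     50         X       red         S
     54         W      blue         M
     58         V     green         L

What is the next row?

62  U  red  XL

Column u: 42, 46, 50, 54, 58 → 62 (+4 each step).
Column v — letters move back 1 place in the alphabet: Z, Y, X, W, V → U.
For the column w, repeats blue → green → red: blue, green, red, blue, green → red.
For the column t, runs through clothing sizes XS→XL: XL, XS, S, M, L → XL.
Combining the parts gives 62  U  red  XL.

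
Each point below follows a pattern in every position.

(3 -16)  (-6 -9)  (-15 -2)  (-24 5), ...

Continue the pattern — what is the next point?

For the first entry, −9 each step: 3, -6, -15, -24 → -33.
Second entry: -16, -9, -2, 5 → 12 (+7 each step).
Combining the parts gives (-33 12).

(-33 12)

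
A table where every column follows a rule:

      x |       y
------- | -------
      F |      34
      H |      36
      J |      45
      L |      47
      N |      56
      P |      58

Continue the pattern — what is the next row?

R  67

For the column x, letters move forward 2 places in the alphabet: F, H, J, L, N, P → R.
Column y — alternating steps +2, +9, +2, +9, …: 34, 36, 45, 47, 56, 58 → 67.
Combining the parts gives R  67.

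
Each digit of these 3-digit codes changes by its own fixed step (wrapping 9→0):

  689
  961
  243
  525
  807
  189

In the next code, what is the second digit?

6

Second digit: 8, 6, 4, 2, 0, 8 → 6 (−2 each step, mod 10).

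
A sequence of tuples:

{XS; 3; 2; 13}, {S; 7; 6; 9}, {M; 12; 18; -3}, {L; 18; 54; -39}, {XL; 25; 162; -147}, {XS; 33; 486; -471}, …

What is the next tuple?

Size — repeats XS → S → M → L → XL: XS, S, M, L, XL, XS → S.
Second part: differences are 4, 5, 6, … (increasing by 1 each time); 3, 7, 12, 18, 25, 33 → 42.
Third part: 2, 6, 18, 54, 162, 486 → 1458 (×3 each step).
Fourth part: together with the third part always sums to 15, so 13, 9, -3, -39, -147, -471 → -1443.
Combining the parts gives {S; 42; 1458; -1443}.

{S; 42; 1458; -1443}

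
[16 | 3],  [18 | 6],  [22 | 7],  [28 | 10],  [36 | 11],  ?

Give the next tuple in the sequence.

For the first value, differences are 2, 4, 6, … (increasing by 2 each time): 16, 18, 22, 28, 36 → 46.
Second value goes 3, 6, 7, 10, 11 → 14 (alternating steps +3, +1, +3, +1, …).
Putting it together: [46 | 14].

[46 | 14]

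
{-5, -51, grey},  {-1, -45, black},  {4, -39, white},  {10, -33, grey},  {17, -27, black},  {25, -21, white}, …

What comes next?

{34, -15, grey}

First value: differences are 4, 5, 6, … (increasing by 1 each time), so -5, -1, 4, 10, 17, 25 → 34.
Second value — +6 each step: -51, -45, -39, -33, -27, -21 → -15.
Shade goes grey, black, white, grey, black, white → grey (repeats grey → black → white).
Putting it together: {34, -15, grey}.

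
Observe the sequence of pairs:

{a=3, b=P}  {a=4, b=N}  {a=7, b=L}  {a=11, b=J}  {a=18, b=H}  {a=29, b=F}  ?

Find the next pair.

A — each term is the sum of the two before it: 3, 4, 7, 11, 18, 29 → 47.
B: P, N, L, J, H, F → D (letters move back 2 places in the alphabet).
So the next pair is {a=47, b=D}.

{a=47, b=D}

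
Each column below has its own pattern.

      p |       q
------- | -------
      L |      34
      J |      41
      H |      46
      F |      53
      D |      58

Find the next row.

B  65

Column p — letters move back 2 places in the alphabet: L, J, H, F, D → B.
Column q: alternating steps +7, +5, +7, +5, …; 34, 41, 46, 53, 58 → 65.
So the next row is B  65.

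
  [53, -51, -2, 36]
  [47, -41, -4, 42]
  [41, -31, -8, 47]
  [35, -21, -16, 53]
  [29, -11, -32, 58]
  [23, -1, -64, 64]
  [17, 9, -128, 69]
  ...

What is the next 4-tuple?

[11, 19, -256, 75]

For the first slot, −6 each step: 53, 47, 41, 35, 29, 23, 17 → 11.
Second slot — +10 each step: -51, -41, -31, -21, -11, -1, 9 → 19.
For the third slot, ×2 each step: -2, -4, -8, -16, -32, -64, -128 → -256.
Fourth slot — alternating steps +6, +5, +6, +5, …: 36, 42, 47, 53, 58, 64, 69 → 75.
Combining the parts gives [11, 19, -256, 75].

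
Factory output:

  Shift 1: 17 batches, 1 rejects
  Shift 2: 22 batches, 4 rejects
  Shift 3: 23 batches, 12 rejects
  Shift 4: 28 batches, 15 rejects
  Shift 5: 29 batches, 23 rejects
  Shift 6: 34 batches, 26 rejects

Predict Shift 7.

35 batches, 34 rejects

For the batches, alternating steps +5, +1, +5, +1, …: 17, 22, 23, 28, 29, 34 → 35.
Rejects goes 1, 4, 12, 15, 23, 26 → 34 (alternating steps +3, +8, +3, +8, …).
So the next line is 35 batches, 34 rejects.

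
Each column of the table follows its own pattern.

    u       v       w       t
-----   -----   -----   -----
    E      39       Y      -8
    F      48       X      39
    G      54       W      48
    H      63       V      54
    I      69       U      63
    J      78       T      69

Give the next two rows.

K  84  S  78; L  93  R  84

Column u: letters move forward 1 place in the alphabet; E, F, G, H, I, J → K → L.
Column v goes 39, 48, 54, 63, 69, 78 → 84 → 93 (alternating steps +9, +6, +9, +6, …).
Column w: letters move back 1 place in the alphabet; Y, X, W, V, U, T → S → R.
Column t goes -8, 39, 48, 54, 63, 69 → 78 → 84 (always the previous value of the column v).
So the next two rows are K  84  S  78 and L  93  R  84.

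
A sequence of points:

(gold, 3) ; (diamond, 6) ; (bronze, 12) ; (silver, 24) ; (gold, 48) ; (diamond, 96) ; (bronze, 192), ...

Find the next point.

Rank goes gold, diamond, bronze, silver, gold, diamond, bronze → silver (repeats gold → diamond → bronze → silver).
Second value: ×2 each step, so 3, 6, 12, 24, 48, 96, 192 → 384.
Putting it together: (silver, 384).

(silver, 384)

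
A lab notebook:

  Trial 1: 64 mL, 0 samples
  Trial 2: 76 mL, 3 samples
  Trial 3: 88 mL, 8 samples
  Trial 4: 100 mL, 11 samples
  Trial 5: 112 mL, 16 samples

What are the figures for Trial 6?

124 mL, 19 samples

ML — +12 each step: 64, 76, 88, 100, 112 → 124.
Samples: alternating steps +3, +5, +3, +5, …; 0, 3, 8, 11, 16 → 19.
Putting it together: 124 mL, 19 samples.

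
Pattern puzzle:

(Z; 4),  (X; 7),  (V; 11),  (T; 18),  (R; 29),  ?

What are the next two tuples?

(P; 47), (N; 76)

Letter: letters move back 2 places in the alphabet, so Z, X, V, T, R → P → N.
Second part: each term is the sum of the two before it; 4, 7, 11, 18, 29 → 47 → 76.
So the next two tuples are (P; 47) and (N; 76).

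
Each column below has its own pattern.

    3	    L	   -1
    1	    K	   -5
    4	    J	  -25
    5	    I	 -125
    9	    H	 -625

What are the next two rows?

14  G  -3125; 23  F  -15625

First component: each term is the sum of the two before it; 3, 1, 4, 5, 9 → 14 → 23.
Letter: L, K, J, I, H → G → F (letters move back 1 place in the alphabet).
Third component: -1, -5, -25, -125, -625 → -3125 → -15625 (×5 each step).
Putting the parts together: 14  G  -3125 and then 23  F  -15625.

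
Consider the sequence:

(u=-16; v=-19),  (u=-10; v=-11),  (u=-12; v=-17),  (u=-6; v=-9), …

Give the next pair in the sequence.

For the u, alternating steps +6, −2, +6, −2, …: -16, -10, -12, -6 → -8.
V: alternating steps +8, −6, +8, −6, …, so -19, -11, -17, -9 → -15.
Putting it together: (u=-8; v=-15).

(u=-8; v=-15)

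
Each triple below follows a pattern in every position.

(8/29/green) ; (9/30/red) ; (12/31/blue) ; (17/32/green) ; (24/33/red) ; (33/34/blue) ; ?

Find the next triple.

First entry: differences are 1, 3, 5, … (increasing by 2 each time), so 8, 9, 12, 17, 24, 33 → 44.
For the second entry, +1 each step: 29, 30, 31, 32, 33, 34 → 35.
Colour: repeats green → red → blue, so green, red, blue, green, red, blue → green.
So the next triple is (44/35/green).

(44/35/green)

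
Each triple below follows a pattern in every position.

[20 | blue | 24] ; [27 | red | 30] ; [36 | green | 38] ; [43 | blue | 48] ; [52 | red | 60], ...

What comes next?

[59 | green | 74]

For the first part, alternating steps +7, +9, +7, +9, …: 20, 27, 36, 43, 52 → 59.
Colour — repeats blue → red → green: blue, red, green, blue, red → green.
For the third part, differences are 6, 8, 10, … (increasing by 2 each time): 24, 30, 38, 48, 60 → 74.
Putting it together: [59 | green | 74].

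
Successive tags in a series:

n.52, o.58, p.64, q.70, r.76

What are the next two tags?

s.82, t.88

Letter: letters move forward 1 place in the alphabet, so n, o, p, q, r → s → t.
Second component: +6 each step, so 52, 58, 64, 70, 76 → 82 → 88.
So the next two tags are s.82 and t.88.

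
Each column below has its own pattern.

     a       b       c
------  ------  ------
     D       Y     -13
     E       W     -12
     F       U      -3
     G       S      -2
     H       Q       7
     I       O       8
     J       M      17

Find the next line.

K  K  18

Column a goes D, E, F, G, H, I, J → K (letters move forward 1 place in the alphabet).
Column b: letters move back 2 places in the alphabet; Y, W, U, S, Q, O, M → K.
Column c goes -13, -12, -3, -2, 7, 8, 17 → 18 (alternating steps +1, +9, +1, +9, …).
Combining the parts gives K  K  18.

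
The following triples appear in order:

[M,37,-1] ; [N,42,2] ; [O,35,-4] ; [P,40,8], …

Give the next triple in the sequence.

[Q,33,-16]

Letter: M, N, O, P → Q (letters move forward 1 place in the alphabet).
Second part: 37, 42, 35, 40 → 33 (alternating steps +5, −7, +5, −7, …).
For the third part, ×(-2) each step: -1, 2, -4, 8 → -16.
So the next triple is [Q,33,-16].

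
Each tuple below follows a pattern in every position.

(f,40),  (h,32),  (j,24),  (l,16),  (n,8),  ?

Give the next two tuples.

(p,0), (r,-8)

Letter: letters move forward 2 places in the alphabet; f, h, j, l, n → p → r.
Second coordinate: −8 each step, so 40, 32, 24, 16, 8 → 0 → -8.
So the next two tuples are (p,0) and (r,-8).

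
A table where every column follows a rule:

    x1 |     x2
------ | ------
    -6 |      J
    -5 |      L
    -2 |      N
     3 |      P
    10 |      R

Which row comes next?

Column x1: differences are 1, 3, 5, … (increasing by 2 each time); -6, -5, -2, 3, 10 → 19.
Column x2 goes J, L, N, P, R → T (letters move forward 2 places in the alphabet).
So the next row is 19  T.

19  T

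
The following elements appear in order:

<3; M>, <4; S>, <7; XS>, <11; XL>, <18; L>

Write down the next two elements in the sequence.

<29; M>, <47; S>

First slot goes 3, 4, 7, 11, 18 → 29 → 47 (each term is the sum of the two before it).
Size: runs backward through clothing sizes XS→XL; M, S, XS, XL, L → M → S.
Putting the parts together: <29; M> and then <47; S>.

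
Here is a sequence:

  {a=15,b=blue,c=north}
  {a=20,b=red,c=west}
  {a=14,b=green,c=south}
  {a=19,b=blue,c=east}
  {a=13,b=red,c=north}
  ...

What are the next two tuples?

{a=18,b=green,c=west}, {a=12,b=blue,c=south}

A: alternating steps +5, −6, +5, −6, …; 15, 20, 14, 19, 13 → 18 → 12.
B goes blue, red, green, blue, red → green → blue (repeats blue → red → green).
For the c, repeats north → west → south → east: north, west, south, east, north → west → south.
Putting the parts together: {a=18,b=green,c=west} and then {a=12,b=blue,c=south}.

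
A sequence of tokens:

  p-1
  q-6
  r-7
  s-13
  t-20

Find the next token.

For the letter, letters move forward 1 place in the alphabet: p, q, r, s, t → u.
Second component: each term is the sum of the two before it, so 1, 6, 7, 13, 20 → 33.
So the next token is u-33.

u-33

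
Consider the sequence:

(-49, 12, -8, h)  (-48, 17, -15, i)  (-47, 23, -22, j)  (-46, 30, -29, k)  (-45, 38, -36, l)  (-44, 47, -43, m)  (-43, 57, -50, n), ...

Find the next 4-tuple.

First value — +1 each step: -49, -48, -47, -46, -45, -44, -43 → -42.
Second value: differences are 5, 6, 7, … (increasing by 1 each time), so 12, 17, 23, 30, 38, 47, 57 → 68.
Third value goes -8, -15, -22, -29, -36, -43, -50 → -57 (−7 each step).
Letter: letters move forward 1 place in the alphabet, so h, i, j, k, l, m, n → o.
So the next 4-tuple is (-42, 68, -57, o).

(-42, 68, -57, o)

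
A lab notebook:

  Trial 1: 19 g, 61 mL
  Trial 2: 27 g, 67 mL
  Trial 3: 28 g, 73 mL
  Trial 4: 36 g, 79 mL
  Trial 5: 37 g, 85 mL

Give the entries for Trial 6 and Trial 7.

45 g, 91 mL; 46 g, 97 mL

G — alternating steps +8, +1, +8, +1, …: 19, 27, 28, 36, 37 → 45 → 46.
ML — +6 each step: 61, 67, 73, 79, 85 → 91 → 97.
So the next two rows are 45 g, 91 mL and 46 g, 97 mL.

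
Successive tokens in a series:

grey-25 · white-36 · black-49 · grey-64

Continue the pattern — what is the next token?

white-81

Shade: repeats grey → white → black; grey, white, black, grey → white.
Second component — perfect squares: 5², 6², 7², …: 25, 36, 49, 64 → 81.
So the next token is white-81.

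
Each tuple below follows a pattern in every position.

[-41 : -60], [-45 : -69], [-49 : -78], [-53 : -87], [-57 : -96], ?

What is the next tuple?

First value: −4 each step; -41, -45, -49, -53, -57 → -61.
For the second value, −9 each step: -60, -69, -78, -87, -96 → -105.
So the next tuple is [-61 : -105].

[-61 : -105]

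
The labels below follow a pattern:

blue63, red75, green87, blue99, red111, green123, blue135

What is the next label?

red147

Colour — repeats blue → red → green: blue, red, green, blue, red, green, blue → red.
Second component: +12 each step, so 63, 75, 87, 99, 111, 123, 135 → 147.
Combining the parts gives red147.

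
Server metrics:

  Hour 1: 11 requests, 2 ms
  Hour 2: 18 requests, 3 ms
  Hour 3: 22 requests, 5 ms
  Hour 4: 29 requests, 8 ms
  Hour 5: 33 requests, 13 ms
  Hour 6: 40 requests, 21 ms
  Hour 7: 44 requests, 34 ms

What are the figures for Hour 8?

51 requests, 55 ms

Requests: alternating steps +7, +4, +7, +4, …, so 11, 18, 22, 29, 33, 40, 44 → 51.
Ms goes 2, 3, 5, 8, 13, 21, 34 → 55 (each term is the sum of the two before it).
So the next row is 51 requests, 55 ms.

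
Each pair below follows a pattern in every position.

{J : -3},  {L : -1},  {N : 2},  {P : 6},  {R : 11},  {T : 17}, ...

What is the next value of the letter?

V

Letter goes J, L, N, P, R, T → V (letters move forward 2 places in the alphabet).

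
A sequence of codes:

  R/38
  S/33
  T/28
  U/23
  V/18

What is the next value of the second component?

13

Second component: −5 each step; 38, 33, 28, 23, 18 → 13.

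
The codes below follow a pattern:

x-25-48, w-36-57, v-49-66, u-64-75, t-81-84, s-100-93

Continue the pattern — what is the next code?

Letter: x, w, v, u, t, s → r (letters move back 1 place in the alphabet).
For the second component, perfect squares: 5², 6², 7², …: 25, 36, 49, 64, 81, 100 → 121.
Third component: +9 each step; 48, 57, 66, 75, 84, 93 → 102.
So the next code is r-121-102.

r-121-102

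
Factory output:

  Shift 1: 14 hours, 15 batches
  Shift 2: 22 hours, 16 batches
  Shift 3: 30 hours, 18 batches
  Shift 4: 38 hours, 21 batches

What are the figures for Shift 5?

46 hours, 25 batches

Hours — +8 each step: 14, 22, 30, 38 → 46.
For the batches, differences are 1, 2, 3, … (increasing by 1 each time): 15, 16, 18, 21 → 25.
So the next row is 46 hours, 25 batches.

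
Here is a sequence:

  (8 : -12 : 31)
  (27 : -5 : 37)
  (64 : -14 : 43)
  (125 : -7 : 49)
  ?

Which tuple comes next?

First slot: perfect cubes: 2³, 3³, 4³, …, so 8, 27, 64, 125 → 216.
Second slot: alternating steps +7, −9, +7, −9, …, so -12, -5, -14, -7 → -16.
Third slot — +6 each step: 31, 37, 43, 49 → 55.
So the next tuple is (216 : -16 : 55).

(216 : -16 : 55)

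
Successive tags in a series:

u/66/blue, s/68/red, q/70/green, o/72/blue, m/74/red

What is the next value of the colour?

green

Colour: repeats blue → red → green; blue, red, green, blue, red → green.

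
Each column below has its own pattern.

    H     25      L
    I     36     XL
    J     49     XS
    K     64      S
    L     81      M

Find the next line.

M  100  L

For the letter, letters move forward 1 place in the alphabet: H, I, J, K, L → M.
Second component: perfect squares: 5², 6², 7², …; 25, 36, 49, 64, 81 → 100.
Size: L, XL, XS, S, M → L (runs through clothing sizes XS→XL).
Putting it together: M  100  L.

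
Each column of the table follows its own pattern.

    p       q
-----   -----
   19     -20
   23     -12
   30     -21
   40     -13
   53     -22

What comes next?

69  -14

Column p goes 19, 23, 30, 40, 53 → 69 (differences are 4, 7, 10, … (increasing by 3 each time)).
Column q: alternating steps +8, −9, +8, −9, …; -20, -12, -21, -13, -22 → -14.
Combining the parts gives 69  -14.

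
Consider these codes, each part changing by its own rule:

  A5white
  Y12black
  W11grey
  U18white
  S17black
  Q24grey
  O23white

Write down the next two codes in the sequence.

M30black, K29grey

Letter: letters move back 2 places in the alphabet, wrapping A→Z, so A, Y, W, U, S, Q, O → M → K.
For the second component, alternating steps +7, −1, +7, −1, …: 5, 12, 11, 18, 17, 24, 23 → 30 → 29.
For the shade, repeats white → black → grey: white, black, grey, white, black, grey, white → black → grey.
Putting the parts together: M30black and then K29grey.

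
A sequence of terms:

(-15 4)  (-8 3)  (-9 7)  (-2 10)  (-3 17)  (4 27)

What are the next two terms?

For the first coordinate, alternating steps +7, −1, +7, −1, …: -15, -8, -9, -2, -3, 4 → 3 → 10.
Second coordinate: each term is the sum of the two before it, so 4, 3, 7, 10, 17, 27 → 44 → 71.
So the next two terms are (3 44) and (10 71).

(3 44), (10 71)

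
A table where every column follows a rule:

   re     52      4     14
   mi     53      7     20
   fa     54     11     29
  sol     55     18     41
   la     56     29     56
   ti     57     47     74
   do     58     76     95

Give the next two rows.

For the note, runs through the solfège scale do→ti: re, mi, fa, sol, la, ti, do → re → mi.
Second component: +1 each step, so 52, 53, 54, 55, 56, 57, 58 → 59 → 60.
Third component — each term is the sum of the two before it: 4, 7, 11, 18, 29, 47, 76 → 123 → 199.
Fourth component: differences are 6, 9, 12, … (increasing by 3 each time), so 14, 20, 29, 41, 56, 74, 95 → 119 → 146.
So the next two rows are re  59  123  119 and mi  60  199  146.

re  59  123  119; mi  60  199  146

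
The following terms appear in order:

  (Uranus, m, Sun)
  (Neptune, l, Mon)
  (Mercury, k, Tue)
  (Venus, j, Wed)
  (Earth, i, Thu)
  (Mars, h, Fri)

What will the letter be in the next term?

Letter: letters move back 1 place in the alphabet, so m, l, k, j, i, h → g.

g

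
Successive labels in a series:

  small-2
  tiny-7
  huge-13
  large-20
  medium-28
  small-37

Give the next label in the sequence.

Size goes small, tiny, huge, large, medium, small → tiny (repeats small → tiny → huge → large → medium).
Second component: differences are 5, 6, 7, … (increasing by 1 each time); 2, 7, 13, 20, 28, 37 → 47.
Combining the parts gives tiny-47.

tiny-47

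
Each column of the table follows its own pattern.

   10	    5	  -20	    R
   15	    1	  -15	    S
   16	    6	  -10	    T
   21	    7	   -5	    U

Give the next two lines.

22  13  0  V; 27  20  5  W

First component goes 10, 15, 16, 21 → 22 → 27 (alternating steps +5, +1, +5, +1, …).
Second component goes 5, 1, 6, 7 → 13 → 20 (each term is the sum of the two before it).
Third component: +5 each step, so -20, -15, -10, -5 → 0 → 5.
For the letter, letters move forward 1 place in the alphabet: R, S, T, U → V → W.
So the next two lines are 22  13  0  V and 27  20  5  W.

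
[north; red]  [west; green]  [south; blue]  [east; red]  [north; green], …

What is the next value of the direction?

west

For the direction, repeats north → west → south → east: north, west, south, east, north → west.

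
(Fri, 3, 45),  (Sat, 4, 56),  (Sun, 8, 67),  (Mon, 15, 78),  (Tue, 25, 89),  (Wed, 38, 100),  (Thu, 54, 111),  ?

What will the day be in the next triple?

Fri

For the day, runs through the weekdays Mon→Sun: Fri, Sat, Sun, Mon, Tue, Wed, Thu → Fri.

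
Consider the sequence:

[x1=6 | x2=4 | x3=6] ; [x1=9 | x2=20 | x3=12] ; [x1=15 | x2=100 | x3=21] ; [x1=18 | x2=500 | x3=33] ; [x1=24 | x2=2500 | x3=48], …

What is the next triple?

[x1=27 | x2=12500 | x3=66]

X1 — alternating steps +3, +6, +3, +6, …: 6, 9, 15, 18, 24 → 27.
X2 — ×5 each step: 4, 20, 100, 500, 2500 → 12500.
X3: differences are 6, 9, 12, … (increasing by 3 each time); 6, 12, 21, 33, 48 → 66.
Combining the parts gives [x1=27 | x2=12500 | x3=66].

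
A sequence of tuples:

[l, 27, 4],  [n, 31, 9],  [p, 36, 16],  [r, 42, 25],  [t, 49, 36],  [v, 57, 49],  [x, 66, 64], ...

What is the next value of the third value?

Third value — perfect squares: 2², 3², 4², …: 4, 9, 16, 25, 36, 49, 64 → 81.

81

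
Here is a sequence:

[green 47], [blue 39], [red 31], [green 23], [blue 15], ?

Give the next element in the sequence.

[red 7]

For the colour, repeats green → blue → red: green, blue, red, green, blue → red.
For the second component, −8 each step: 47, 39, 31, 23, 15 → 7.
Combining the parts gives [red 7].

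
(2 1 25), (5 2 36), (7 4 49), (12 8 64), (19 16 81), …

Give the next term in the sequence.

(31 32 100)

For the first component, each term is the sum of the two before it: 2, 5, 7, 12, 19 → 31.
Second component: ×2 each step, so 1, 2, 4, 8, 16 → 32.
Third component goes 25, 36, 49, 64, 81 → 100 (perfect squares: 5², 6², 7², …).
So the next term is (31 32 100).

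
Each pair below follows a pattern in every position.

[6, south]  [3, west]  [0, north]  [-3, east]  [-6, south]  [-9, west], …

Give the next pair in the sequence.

First coordinate — −3 each step: 6, 3, 0, -3, -6, -9 → -12.
Direction goes south, west, north, east, south, west → north (repeats south → west → north → east).
So the next pair is [-12, north].

[-12, north]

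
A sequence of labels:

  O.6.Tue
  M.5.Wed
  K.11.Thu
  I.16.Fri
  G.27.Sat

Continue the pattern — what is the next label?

E.43.Sun

Letter: letters move back 2 places in the alphabet, so O, M, K, I, G → E.
Second component goes 6, 5, 11, 16, 27 → 43 (each term is the sum of the two before it).
Day: runs through the weekdays Mon→Sun, so Tue, Wed, Thu, Fri, Sat → Sun.
Combining the parts gives E.43.Sun.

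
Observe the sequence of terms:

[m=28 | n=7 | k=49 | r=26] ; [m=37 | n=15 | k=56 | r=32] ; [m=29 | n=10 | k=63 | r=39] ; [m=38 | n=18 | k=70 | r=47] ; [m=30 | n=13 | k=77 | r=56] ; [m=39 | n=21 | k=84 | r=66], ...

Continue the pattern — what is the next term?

[m=31 | n=16 | k=91 | r=77]

M: alternating steps +9, −8, +9, −8, …, so 28, 37, 29, 38, 30, 39 → 31.
N — alternating steps +8, −5, +8, −5, …: 7, 15, 10, 18, 13, 21 → 16.
K: +7 each step; 49, 56, 63, 70, 77, 84 → 91.
R goes 26, 32, 39, 47, 56, 66 → 77 (differences are 6, 7, 8, … (increasing by 1 each time)).
Putting it together: [m=31 | n=16 | k=91 | r=77].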